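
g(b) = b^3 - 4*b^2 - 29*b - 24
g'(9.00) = 142.00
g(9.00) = 120.00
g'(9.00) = 142.00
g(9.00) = 120.00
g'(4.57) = -2.91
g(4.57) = -144.63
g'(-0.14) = -27.82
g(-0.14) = -20.02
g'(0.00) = -29.00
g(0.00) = -24.00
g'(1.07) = -34.13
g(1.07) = -58.38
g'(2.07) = -32.71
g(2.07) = -92.30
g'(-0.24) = -26.91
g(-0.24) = -17.28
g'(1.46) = -34.29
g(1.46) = -71.75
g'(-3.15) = 25.97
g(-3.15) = -3.60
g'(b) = 3*b^2 - 8*b - 29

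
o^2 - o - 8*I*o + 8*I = (o - 1)*(o - 8*I)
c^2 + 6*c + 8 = (c + 2)*(c + 4)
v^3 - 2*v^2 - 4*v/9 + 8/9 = (v - 2)*(v - 2/3)*(v + 2/3)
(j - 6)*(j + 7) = j^2 + j - 42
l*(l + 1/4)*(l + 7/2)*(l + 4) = l^4 + 31*l^3/4 + 127*l^2/8 + 7*l/2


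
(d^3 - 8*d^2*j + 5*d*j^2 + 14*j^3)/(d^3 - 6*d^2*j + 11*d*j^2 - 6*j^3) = (d^2 - 6*d*j - 7*j^2)/(d^2 - 4*d*j + 3*j^2)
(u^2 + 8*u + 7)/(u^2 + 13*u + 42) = (u + 1)/(u + 6)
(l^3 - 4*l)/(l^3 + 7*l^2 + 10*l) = (l - 2)/(l + 5)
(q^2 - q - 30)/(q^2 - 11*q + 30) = (q + 5)/(q - 5)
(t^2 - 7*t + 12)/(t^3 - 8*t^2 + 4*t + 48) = (t - 3)/(t^2 - 4*t - 12)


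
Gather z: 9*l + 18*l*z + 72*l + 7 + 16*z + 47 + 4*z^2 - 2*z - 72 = 81*l + 4*z^2 + z*(18*l + 14) - 18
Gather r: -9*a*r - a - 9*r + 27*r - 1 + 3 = -a + r*(18 - 9*a) + 2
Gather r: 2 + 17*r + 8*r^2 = 8*r^2 + 17*r + 2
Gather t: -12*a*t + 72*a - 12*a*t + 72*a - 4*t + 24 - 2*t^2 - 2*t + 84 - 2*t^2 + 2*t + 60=144*a - 4*t^2 + t*(-24*a - 4) + 168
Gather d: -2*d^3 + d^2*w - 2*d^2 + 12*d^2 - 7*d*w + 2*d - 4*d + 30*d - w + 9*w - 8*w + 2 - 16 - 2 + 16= -2*d^3 + d^2*(w + 10) + d*(28 - 7*w)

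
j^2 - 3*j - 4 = (j - 4)*(j + 1)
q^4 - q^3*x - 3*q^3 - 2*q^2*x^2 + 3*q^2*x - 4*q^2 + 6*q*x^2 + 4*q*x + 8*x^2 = (q - 4)*(q + 1)*(q - 2*x)*(q + x)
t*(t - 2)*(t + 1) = t^3 - t^2 - 2*t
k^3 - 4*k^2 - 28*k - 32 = (k - 8)*(k + 2)^2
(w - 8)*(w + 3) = w^2 - 5*w - 24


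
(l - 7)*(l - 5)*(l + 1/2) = l^3 - 23*l^2/2 + 29*l + 35/2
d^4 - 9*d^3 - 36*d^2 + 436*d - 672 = (d - 8)*(d - 6)*(d - 2)*(d + 7)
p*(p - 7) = p^2 - 7*p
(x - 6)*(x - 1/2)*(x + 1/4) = x^3 - 25*x^2/4 + 11*x/8 + 3/4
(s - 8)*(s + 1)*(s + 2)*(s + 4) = s^4 - s^3 - 42*s^2 - 104*s - 64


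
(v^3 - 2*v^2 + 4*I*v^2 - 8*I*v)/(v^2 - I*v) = (v^2 + v*(-2 + 4*I) - 8*I)/(v - I)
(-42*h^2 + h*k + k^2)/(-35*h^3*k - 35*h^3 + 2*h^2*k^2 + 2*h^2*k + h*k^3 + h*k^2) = (6*h - k)/(h*(5*h*k + 5*h - k^2 - k))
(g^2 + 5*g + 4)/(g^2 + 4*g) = (g + 1)/g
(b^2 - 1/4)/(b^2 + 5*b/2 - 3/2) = (b + 1/2)/(b + 3)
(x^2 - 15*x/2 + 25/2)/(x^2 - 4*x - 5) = (x - 5/2)/(x + 1)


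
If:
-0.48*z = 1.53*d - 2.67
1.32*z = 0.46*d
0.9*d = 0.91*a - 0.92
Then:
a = 2.57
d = 1.57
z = 0.55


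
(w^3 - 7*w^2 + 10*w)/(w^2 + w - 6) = w*(w - 5)/(w + 3)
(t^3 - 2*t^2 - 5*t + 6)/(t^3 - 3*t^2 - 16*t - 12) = (t^2 - 4*t + 3)/(t^2 - 5*t - 6)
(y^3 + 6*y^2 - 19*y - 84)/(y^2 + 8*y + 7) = (y^2 - y - 12)/(y + 1)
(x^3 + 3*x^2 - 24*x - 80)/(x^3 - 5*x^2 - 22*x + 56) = (x^2 - x - 20)/(x^2 - 9*x + 14)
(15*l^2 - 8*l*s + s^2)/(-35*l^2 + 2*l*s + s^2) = (-3*l + s)/(7*l + s)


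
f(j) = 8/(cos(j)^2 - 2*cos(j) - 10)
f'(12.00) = 0.01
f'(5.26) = 0.06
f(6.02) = -0.73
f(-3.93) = -0.99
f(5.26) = -0.74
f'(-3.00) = 0.09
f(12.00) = -0.73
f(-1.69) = -0.82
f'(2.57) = -0.28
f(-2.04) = -0.90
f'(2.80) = -0.20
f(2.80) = -1.11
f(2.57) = -1.05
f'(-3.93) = -0.30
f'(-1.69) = 0.19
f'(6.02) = 0.00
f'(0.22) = -0.00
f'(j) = 8*(2*sin(j)*cos(j) - 2*sin(j))/(cos(j)^2 - 2*cos(j) - 10)^2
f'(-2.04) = 0.26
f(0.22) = -0.73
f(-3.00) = -1.14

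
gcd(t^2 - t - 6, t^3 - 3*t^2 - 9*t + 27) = t - 3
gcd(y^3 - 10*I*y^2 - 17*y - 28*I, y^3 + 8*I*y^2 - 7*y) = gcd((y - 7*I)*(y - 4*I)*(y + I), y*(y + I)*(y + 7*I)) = y + I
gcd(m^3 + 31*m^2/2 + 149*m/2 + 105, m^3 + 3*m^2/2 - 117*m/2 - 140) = m^2 + 19*m/2 + 35/2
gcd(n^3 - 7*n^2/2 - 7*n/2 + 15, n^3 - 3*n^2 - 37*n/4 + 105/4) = n - 5/2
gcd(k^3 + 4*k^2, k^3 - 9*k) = k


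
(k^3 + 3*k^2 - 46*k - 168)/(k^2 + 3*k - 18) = (k^2 - 3*k - 28)/(k - 3)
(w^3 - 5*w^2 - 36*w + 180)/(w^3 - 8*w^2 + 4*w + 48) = (w^2 + w - 30)/(w^2 - 2*w - 8)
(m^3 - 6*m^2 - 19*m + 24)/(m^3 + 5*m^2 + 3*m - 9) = (m - 8)/(m + 3)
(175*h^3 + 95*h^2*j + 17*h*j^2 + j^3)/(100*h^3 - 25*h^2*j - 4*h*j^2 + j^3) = (35*h^2 + 12*h*j + j^2)/(20*h^2 - 9*h*j + j^2)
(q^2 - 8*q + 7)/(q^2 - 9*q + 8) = (q - 7)/(q - 8)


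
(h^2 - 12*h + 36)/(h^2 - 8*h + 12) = (h - 6)/(h - 2)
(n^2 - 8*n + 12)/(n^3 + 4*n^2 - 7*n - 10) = (n - 6)/(n^2 + 6*n + 5)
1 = 1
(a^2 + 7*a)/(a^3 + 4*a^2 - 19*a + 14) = a/(a^2 - 3*a + 2)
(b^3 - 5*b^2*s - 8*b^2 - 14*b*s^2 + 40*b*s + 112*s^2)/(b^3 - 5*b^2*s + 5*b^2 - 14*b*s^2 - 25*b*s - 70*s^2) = (b - 8)/(b + 5)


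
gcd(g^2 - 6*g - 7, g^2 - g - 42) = g - 7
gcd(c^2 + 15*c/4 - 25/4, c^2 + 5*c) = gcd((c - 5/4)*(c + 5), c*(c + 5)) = c + 5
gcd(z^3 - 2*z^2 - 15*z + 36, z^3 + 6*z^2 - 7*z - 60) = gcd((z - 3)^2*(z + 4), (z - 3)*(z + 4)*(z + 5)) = z^2 + z - 12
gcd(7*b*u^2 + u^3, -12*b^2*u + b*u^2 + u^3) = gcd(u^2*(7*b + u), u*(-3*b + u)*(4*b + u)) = u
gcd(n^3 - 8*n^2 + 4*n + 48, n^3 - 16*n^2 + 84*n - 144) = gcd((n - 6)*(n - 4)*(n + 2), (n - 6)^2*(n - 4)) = n^2 - 10*n + 24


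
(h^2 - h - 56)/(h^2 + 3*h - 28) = (h - 8)/(h - 4)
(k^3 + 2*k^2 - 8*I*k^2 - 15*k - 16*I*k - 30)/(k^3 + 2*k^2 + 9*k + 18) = (k - 5*I)/(k + 3*I)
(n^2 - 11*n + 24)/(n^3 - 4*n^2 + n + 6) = (n - 8)/(n^2 - n - 2)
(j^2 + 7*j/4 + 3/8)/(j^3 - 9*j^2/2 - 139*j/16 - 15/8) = 2*(2*j + 3)/(4*j^2 - 19*j - 30)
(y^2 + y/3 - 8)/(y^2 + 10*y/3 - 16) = (y + 3)/(y + 6)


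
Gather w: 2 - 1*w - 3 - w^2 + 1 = -w^2 - w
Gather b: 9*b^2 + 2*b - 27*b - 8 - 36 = 9*b^2 - 25*b - 44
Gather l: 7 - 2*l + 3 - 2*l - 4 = 6 - 4*l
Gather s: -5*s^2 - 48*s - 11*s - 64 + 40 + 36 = -5*s^2 - 59*s + 12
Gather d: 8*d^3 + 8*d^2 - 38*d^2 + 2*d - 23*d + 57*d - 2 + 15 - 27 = 8*d^3 - 30*d^2 + 36*d - 14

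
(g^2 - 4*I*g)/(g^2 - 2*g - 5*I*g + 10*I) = g*(g - 4*I)/(g^2 - 2*g - 5*I*g + 10*I)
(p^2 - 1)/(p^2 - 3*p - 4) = (p - 1)/(p - 4)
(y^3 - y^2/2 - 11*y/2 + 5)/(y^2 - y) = y + 1/2 - 5/y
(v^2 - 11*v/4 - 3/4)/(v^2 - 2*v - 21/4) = (-4*v^2 + 11*v + 3)/(-4*v^2 + 8*v + 21)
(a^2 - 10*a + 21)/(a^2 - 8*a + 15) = (a - 7)/(a - 5)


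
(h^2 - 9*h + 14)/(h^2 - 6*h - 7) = (h - 2)/(h + 1)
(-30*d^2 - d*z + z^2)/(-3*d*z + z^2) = (30*d^2 + d*z - z^2)/(z*(3*d - z))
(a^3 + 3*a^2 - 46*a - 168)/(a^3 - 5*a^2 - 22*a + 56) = (a + 6)/(a - 2)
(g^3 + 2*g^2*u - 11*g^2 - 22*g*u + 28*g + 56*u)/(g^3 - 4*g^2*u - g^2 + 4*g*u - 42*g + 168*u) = (-g^2 - 2*g*u + 4*g + 8*u)/(-g^2 + 4*g*u - 6*g + 24*u)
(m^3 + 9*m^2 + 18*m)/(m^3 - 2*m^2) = (m^2 + 9*m + 18)/(m*(m - 2))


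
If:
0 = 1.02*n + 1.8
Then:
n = -1.76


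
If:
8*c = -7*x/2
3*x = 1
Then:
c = -7/48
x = 1/3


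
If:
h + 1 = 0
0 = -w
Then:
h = -1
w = 0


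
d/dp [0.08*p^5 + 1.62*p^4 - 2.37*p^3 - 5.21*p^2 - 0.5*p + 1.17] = 0.4*p^4 + 6.48*p^3 - 7.11*p^2 - 10.42*p - 0.5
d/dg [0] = 0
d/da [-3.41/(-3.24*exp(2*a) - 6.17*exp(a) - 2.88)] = (-22.0968*exp(a) - 21.0397)*exp(a)/(3.24*exp(2*a) + 6.17*exp(a) + 2.88)^2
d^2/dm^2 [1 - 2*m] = 0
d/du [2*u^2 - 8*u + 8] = 4*u - 8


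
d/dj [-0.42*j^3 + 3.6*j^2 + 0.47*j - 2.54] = -1.26*j^2 + 7.2*j + 0.47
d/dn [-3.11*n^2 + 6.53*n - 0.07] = 6.53 - 6.22*n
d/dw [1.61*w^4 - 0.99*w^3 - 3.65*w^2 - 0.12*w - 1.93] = 6.44*w^3 - 2.97*w^2 - 7.3*w - 0.12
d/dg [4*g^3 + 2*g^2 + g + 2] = 12*g^2 + 4*g + 1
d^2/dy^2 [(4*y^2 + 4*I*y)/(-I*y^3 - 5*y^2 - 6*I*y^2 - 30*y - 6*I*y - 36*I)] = 8*(I*y^3 - 108*y - 216 + 216*I)/(y^6 + 18*y^5*(1 - I) - 324*I*y^4 - 1728*y^3*(1 + I) - 11664*y^2 + 23328*y*(-1 + I) + 46656*I)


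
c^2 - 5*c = c*(c - 5)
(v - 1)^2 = v^2 - 2*v + 1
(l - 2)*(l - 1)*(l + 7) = l^3 + 4*l^2 - 19*l + 14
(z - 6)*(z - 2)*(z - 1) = z^3 - 9*z^2 + 20*z - 12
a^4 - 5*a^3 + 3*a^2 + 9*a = a*(a - 3)^2*(a + 1)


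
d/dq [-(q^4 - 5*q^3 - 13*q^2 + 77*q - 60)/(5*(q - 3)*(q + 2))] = 2*(-q^3 - 2*q^2 + 4*q + 29)/(5*(q^2 + 4*q + 4))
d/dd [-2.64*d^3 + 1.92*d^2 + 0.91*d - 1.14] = -7.92*d^2 + 3.84*d + 0.91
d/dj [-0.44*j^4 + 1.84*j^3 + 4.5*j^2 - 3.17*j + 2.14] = -1.76*j^3 + 5.52*j^2 + 9.0*j - 3.17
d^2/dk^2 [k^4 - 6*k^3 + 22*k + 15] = 12*k*(k - 3)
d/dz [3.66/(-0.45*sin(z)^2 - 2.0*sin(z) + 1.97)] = (3.294*sin(z) + 7.32)*cos(z)/(0.45*sin(z)^2 + 2.0*sin(z) - 1.97)^2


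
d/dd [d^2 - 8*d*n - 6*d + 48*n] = 2*d - 8*n - 6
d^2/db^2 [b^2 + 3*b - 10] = 2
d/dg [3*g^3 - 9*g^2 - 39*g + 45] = 9*g^2 - 18*g - 39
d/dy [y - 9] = 1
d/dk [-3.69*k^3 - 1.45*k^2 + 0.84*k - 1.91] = -11.07*k^2 - 2.9*k + 0.84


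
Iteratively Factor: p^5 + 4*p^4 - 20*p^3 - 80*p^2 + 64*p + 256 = (p + 4)*(p^4 - 20*p^2 + 64) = (p + 4)^2*(p^3 - 4*p^2 - 4*p + 16) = (p + 2)*(p + 4)^2*(p^2 - 6*p + 8) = (p - 2)*(p + 2)*(p + 4)^2*(p - 4)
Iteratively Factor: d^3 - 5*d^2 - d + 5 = (d + 1)*(d^2 - 6*d + 5) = (d - 1)*(d + 1)*(d - 5)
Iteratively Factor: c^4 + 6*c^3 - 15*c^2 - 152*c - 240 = (c + 3)*(c^3 + 3*c^2 - 24*c - 80) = (c + 3)*(c + 4)*(c^2 - c - 20) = (c - 5)*(c + 3)*(c + 4)*(c + 4)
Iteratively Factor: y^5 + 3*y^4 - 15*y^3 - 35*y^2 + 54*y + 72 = (y - 2)*(y^4 + 5*y^3 - 5*y^2 - 45*y - 36) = (y - 2)*(y + 1)*(y^3 + 4*y^2 - 9*y - 36) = (y - 2)*(y + 1)*(y + 3)*(y^2 + y - 12) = (y - 3)*(y - 2)*(y + 1)*(y + 3)*(y + 4)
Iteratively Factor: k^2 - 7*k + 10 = (k - 5)*(k - 2)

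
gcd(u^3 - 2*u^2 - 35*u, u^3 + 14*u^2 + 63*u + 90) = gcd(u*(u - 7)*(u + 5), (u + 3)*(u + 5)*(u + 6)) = u + 5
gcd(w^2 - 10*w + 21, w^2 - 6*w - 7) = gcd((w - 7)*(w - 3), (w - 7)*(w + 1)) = w - 7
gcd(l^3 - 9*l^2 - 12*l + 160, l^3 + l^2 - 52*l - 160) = l^2 - 4*l - 32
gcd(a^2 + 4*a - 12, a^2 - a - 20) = 1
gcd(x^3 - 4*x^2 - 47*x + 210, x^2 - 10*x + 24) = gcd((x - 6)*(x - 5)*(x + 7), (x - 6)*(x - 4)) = x - 6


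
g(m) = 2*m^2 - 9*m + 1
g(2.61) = -8.87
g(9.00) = 82.00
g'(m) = 4*m - 9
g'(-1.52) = -15.08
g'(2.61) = 1.44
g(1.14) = -6.66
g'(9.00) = 27.00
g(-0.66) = 7.81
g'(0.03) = -8.88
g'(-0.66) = -11.64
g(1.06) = -6.29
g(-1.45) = 18.26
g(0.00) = 1.00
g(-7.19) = 169.10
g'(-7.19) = -37.76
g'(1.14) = -4.44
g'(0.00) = -9.00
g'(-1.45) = -14.80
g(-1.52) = 19.30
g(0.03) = 0.73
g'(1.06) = -4.76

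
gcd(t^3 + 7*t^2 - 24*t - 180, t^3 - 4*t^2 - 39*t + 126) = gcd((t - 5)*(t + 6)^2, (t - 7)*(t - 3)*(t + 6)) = t + 6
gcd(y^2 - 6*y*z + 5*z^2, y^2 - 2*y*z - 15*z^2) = y - 5*z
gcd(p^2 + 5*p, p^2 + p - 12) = 1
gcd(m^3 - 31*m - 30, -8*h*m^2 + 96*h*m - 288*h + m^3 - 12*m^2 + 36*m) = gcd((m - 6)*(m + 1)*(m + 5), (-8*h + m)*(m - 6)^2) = m - 6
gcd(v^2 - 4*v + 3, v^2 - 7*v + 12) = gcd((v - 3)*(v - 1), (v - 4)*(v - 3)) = v - 3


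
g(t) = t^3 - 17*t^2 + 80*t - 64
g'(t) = 3*t^2 - 34*t + 80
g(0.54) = -25.60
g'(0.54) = 62.51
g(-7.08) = -1837.44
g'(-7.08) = 471.10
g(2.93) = 49.61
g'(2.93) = 6.13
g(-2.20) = -332.93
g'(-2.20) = 169.32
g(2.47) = 44.95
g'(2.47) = 14.32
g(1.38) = 16.65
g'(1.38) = 38.79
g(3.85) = 49.08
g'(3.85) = -6.43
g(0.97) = -1.48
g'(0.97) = 49.84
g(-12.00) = -5200.00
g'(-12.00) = 920.00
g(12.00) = 176.00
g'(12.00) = 104.00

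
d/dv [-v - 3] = -1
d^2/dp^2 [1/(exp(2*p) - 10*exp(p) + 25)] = (4*exp(p) + 10)*exp(p)/(exp(4*p) - 20*exp(3*p) + 150*exp(2*p) - 500*exp(p) + 625)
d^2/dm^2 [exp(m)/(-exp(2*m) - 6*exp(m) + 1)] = (-8*(exp(m) + 3)^2*exp(2*m) + 2*(4*exp(m) + 9)*(exp(2*m) + 6*exp(m) - 1)*exp(m) - (exp(2*m) + 6*exp(m) - 1)^2)*exp(m)/(exp(2*m) + 6*exp(m) - 1)^3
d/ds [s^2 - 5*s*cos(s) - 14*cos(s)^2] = 5*s*sin(s) + 2*s + 14*sin(2*s) - 5*cos(s)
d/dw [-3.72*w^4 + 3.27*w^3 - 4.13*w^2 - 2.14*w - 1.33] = -14.88*w^3 + 9.81*w^2 - 8.26*w - 2.14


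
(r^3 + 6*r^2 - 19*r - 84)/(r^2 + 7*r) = r - 1 - 12/r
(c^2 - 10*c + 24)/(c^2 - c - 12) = (c - 6)/(c + 3)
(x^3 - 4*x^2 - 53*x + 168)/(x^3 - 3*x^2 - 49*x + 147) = (x - 8)/(x - 7)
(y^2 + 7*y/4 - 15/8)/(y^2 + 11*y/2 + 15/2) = (y - 3/4)/(y + 3)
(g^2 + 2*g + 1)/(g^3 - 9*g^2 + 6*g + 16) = (g + 1)/(g^2 - 10*g + 16)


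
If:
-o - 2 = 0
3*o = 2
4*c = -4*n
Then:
No Solution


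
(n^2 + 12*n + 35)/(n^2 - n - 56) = (n + 5)/(n - 8)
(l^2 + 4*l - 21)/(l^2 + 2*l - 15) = (l + 7)/(l + 5)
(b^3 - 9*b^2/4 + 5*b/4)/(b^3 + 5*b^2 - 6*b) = (b - 5/4)/(b + 6)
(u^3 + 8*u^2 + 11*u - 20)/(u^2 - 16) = (u^2 + 4*u - 5)/(u - 4)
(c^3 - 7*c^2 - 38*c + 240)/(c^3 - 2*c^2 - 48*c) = (c - 5)/c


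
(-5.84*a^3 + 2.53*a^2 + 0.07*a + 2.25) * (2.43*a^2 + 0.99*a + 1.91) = -14.1912*a^5 + 0.3663*a^4 - 8.4796*a^3 + 10.3691*a^2 + 2.3612*a + 4.2975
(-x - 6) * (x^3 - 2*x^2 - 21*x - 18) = -x^4 - 4*x^3 + 33*x^2 + 144*x + 108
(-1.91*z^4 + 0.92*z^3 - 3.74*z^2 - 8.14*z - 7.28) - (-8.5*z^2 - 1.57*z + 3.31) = -1.91*z^4 + 0.92*z^3 + 4.76*z^2 - 6.57*z - 10.59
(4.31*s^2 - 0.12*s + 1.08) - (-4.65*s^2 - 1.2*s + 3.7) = 8.96*s^2 + 1.08*s - 2.62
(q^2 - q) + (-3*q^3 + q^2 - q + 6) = -3*q^3 + 2*q^2 - 2*q + 6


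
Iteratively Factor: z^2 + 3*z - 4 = (z - 1)*(z + 4)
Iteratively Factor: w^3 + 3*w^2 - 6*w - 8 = (w - 2)*(w^2 + 5*w + 4) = (w - 2)*(w + 1)*(w + 4)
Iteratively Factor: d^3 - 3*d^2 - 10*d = (d + 2)*(d^2 - 5*d) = d*(d + 2)*(d - 5)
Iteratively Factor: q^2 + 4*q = (q)*(q + 4)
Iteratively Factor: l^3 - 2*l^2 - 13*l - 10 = (l + 1)*(l^2 - 3*l - 10) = (l + 1)*(l + 2)*(l - 5)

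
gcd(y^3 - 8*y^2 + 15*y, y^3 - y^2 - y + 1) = 1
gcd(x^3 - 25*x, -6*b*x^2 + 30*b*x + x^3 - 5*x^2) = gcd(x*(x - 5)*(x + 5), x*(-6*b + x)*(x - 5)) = x^2 - 5*x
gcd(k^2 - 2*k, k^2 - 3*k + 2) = k - 2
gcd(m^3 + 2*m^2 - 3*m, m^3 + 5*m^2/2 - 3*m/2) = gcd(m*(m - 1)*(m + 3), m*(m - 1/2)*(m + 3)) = m^2 + 3*m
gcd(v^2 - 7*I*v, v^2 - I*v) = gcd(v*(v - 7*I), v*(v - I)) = v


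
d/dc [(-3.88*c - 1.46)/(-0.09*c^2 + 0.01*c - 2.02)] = (-0.3492*c^2 - 0.2628*c + 7.8522)/(0.0081*c^4 - 0.0018*c^3 + 0.3637*c^2 - 0.0404*c + 4.0804)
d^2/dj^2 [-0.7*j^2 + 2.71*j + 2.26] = -1.40000000000000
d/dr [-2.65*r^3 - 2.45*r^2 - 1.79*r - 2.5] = -7.95*r^2 - 4.9*r - 1.79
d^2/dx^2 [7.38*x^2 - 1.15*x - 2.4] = 14.7600000000000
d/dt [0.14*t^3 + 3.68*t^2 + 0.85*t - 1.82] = 0.42*t^2 + 7.36*t + 0.85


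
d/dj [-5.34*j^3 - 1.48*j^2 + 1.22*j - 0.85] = -16.02*j^2 - 2.96*j + 1.22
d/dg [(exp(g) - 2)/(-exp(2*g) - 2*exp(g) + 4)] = (exp(g) - 4)*exp(2*g)/(exp(4*g) + 4*exp(3*g) - 4*exp(2*g) - 16*exp(g) + 16)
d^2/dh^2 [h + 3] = 0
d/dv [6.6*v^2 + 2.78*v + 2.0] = 13.2*v + 2.78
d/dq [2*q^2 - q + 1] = 4*q - 1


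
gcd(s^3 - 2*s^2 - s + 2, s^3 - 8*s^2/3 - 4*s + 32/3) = s - 2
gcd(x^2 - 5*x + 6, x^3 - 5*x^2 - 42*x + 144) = x - 3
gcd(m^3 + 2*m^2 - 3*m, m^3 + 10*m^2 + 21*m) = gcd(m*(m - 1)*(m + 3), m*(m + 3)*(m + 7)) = m^2 + 3*m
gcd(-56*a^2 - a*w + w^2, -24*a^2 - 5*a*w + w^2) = -8*a + w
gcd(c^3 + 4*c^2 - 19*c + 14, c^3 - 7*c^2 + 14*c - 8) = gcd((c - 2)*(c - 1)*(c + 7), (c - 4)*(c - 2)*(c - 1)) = c^2 - 3*c + 2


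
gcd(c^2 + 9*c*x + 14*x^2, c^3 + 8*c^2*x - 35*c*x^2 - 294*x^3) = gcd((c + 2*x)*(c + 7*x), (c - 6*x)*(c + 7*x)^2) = c + 7*x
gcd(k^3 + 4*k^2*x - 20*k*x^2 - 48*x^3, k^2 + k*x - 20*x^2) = -k + 4*x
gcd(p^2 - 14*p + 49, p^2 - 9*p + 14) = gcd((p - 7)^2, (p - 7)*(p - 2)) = p - 7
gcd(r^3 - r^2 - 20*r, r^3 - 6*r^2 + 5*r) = r^2 - 5*r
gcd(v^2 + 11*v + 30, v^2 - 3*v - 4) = 1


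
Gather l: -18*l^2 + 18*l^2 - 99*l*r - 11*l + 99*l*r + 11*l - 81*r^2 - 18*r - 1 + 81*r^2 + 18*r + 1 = 0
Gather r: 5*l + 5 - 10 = 5*l - 5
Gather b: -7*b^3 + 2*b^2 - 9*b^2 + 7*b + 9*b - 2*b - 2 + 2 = -7*b^3 - 7*b^2 + 14*b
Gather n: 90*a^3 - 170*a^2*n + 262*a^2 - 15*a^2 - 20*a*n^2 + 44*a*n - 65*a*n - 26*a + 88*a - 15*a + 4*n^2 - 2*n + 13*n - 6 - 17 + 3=90*a^3 + 247*a^2 + 47*a + n^2*(4 - 20*a) + n*(-170*a^2 - 21*a + 11) - 20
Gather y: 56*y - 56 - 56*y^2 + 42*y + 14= -56*y^2 + 98*y - 42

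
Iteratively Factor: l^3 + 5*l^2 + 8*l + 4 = (l + 2)*(l^2 + 3*l + 2) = (l + 2)^2*(l + 1)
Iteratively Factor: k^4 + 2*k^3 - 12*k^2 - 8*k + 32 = (k + 2)*(k^3 - 12*k + 16) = (k + 2)*(k + 4)*(k^2 - 4*k + 4) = (k - 2)*(k + 2)*(k + 4)*(k - 2)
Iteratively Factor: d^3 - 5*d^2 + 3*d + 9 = (d - 3)*(d^2 - 2*d - 3) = (d - 3)*(d + 1)*(d - 3)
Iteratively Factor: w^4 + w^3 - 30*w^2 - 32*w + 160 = (w + 4)*(w^3 - 3*w^2 - 18*w + 40) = (w + 4)^2*(w^2 - 7*w + 10) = (w - 2)*(w + 4)^2*(w - 5)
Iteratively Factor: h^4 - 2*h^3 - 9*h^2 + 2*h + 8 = (h + 2)*(h^3 - 4*h^2 - h + 4) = (h - 1)*(h + 2)*(h^2 - 3*h - 4) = (h - 4)*(h - 1)*(h + 2)*(h + 1)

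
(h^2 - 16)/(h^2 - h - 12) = (h + 4)/(h + 3)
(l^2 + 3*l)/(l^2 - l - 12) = l/(l - 4)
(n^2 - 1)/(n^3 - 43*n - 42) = (n - 1)/(n^2 - n - 42)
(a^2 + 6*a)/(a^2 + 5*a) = (a + 6)/(a + 5)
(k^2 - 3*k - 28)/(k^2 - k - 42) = (k + 4)/(k + 6)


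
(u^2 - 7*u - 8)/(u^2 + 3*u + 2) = (u - 8)/(u + 2)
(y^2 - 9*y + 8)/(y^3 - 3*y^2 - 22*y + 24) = (y - 8)/(y^2 - 2*y - 24)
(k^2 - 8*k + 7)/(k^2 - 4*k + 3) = (k - 7)/(k - 3)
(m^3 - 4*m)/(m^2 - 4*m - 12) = m*(m - 2)/(m - 6)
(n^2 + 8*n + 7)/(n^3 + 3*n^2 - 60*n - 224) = (n + 1)/(n^2 - 4*n - 32)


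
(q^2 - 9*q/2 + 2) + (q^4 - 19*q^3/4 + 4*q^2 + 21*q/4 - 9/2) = q^4 - 19*q^3/4 + 5*q^2 + 3*q/4 - 5/2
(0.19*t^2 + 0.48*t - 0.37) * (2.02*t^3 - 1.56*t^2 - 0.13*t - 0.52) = 0.3838*t^5 + 0.6732*t^4 - 1.5209*t^3 + 0.416*t^2 - 0.2015*t + 0.1924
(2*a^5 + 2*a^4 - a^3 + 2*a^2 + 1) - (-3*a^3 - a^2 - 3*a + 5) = 2*a^5 + 2*a^4 + 2*a^3 + 3*a^2 + 3*a - 4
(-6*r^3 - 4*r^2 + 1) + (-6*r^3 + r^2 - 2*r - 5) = -12*r^3 - 3*r^2 - 2*r - 4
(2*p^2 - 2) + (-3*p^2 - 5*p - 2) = -p^2 - 5*p - 4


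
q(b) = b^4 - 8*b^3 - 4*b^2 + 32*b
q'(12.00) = 3392.00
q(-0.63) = -19.59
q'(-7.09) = -2543.32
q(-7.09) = 4950.14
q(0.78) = 19.10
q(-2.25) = 24.50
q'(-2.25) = -117.06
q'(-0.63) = 26.51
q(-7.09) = 4950.14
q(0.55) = 15.15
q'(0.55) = 21.01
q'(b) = 4*b^3 - 24*b^2 - 8*b + 32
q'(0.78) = 13.06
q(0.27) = 8.20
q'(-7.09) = -2543.32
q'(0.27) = 28.17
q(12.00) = 6720.00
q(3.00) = -75.00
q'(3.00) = -100.00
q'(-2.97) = -260.73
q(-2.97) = 157.07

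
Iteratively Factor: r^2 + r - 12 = (r + 4)*(r - 3)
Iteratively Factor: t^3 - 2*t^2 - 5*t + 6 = (t + 2)*(t^2 - 4*t + 3) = (t - 3)*(t + 2)*(t - 1)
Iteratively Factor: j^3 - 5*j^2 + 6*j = (j - 3)*(j^2 - 2*j) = (j - 3)*(j - 2)*(j)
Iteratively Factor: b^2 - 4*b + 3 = (b - 1)*(b - 3)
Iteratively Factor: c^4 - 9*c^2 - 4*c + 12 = (c + 2)*(c^3 - 2*c^2 - 5*c + 6) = (c - 1)*(c + 2)*(c^2 - c - 6) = (c - 3)*(c - 1)*(c + 2)*(c + 2)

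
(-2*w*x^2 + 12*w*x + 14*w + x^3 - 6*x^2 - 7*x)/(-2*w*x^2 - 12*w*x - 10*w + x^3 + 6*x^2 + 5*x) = (x - 7)/(x + 5)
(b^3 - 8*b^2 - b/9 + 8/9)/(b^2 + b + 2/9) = (3*b^2 - 25*b + 8)/(3*b + 2)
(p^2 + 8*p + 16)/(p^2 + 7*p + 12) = (p + 4)/(p + 3)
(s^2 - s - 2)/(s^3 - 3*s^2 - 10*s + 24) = (s + 1)/(s^2 - s - 12)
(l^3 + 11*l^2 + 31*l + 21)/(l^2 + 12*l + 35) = (l^2 + 4*l + 3)/(l + 5)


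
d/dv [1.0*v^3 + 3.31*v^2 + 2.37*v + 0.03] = 3.0*v^2 + 6.62*v + 2.37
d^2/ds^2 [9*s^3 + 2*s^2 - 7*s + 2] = 54*s + 4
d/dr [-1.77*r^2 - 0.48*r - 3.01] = -3.54*r - 0.48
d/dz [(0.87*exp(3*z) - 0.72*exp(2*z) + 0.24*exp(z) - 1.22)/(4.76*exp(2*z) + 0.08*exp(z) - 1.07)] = (4.1412*exp(4*z) + 0.1392*exp(3*z) - 3.9927*exp(2*z) + 13.1552*exp(z) - 0.1592)*exp(z)/(22.6576*exp(4*z) + 0.7616*exp(3*z) - 10.18*exp(2*z) - 0.1712*exp(z) + 1.1449)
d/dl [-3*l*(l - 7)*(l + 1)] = -9*l^2 + 36*l + 21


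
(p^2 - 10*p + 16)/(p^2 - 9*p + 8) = (p - 2)/(p - 1)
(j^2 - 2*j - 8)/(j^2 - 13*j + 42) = (j^2 - 2*j - 8)/(j^2 - 13*j + 42)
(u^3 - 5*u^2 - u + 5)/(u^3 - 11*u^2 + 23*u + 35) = (u - 1)/(u - 7)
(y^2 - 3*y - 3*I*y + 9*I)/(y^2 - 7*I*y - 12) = (y - 3)/(y - 4*I)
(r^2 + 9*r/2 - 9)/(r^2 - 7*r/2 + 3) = (r + 6)/(r - 2)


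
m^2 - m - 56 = (m - 8)*(m + 7)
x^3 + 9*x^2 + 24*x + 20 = (x + 2)^2*(x + 5)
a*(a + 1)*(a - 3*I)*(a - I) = a^4 + a^3 - 4*I*a^3 - 3*a^2 - 4*I*a^2 - 3*a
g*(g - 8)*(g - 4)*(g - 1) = g^4 - 13*g^3 + 44*g^2 - 32*g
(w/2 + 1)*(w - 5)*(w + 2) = w^3/2 - w^2/2 - 8*w - 10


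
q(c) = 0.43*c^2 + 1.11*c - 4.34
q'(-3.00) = -1.47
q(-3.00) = -3.80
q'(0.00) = 1.11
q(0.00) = -4.34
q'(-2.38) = -0.94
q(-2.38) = -4.55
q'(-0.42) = 0.75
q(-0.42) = -4.73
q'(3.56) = 4.17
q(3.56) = 5.06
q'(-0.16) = 0.97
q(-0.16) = -4.51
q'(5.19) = 5.57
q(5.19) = 13.00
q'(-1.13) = 0.14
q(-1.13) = -5.05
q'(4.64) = 5.10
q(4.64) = 10.07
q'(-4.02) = -2.35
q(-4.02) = -1.85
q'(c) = 0.86*c + 1.11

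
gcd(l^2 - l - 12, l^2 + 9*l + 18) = l + 3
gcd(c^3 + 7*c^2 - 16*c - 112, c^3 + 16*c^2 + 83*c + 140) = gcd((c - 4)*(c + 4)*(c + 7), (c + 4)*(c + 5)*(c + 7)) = c^2 + 11*c + 28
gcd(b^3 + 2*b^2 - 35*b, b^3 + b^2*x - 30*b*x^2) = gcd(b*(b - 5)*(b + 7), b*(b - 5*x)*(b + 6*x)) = b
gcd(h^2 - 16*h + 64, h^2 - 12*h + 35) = 1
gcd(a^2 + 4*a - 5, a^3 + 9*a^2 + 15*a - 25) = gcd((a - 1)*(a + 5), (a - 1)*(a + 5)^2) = a^2 + 4*a - 5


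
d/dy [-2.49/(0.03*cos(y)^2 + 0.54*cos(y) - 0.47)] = -(0.1494*cos(y) + 1.3446)*sin(y)/(0.03*cos(y)^2 + 0.54*cos(y) - 0.47)^2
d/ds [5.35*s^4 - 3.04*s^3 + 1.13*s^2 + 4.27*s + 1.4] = 21.4*s^3 - 9.12*s^2 + 2.26*s + 4.27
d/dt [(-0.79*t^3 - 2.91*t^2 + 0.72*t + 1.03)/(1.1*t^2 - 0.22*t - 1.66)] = (-0.869*t^4 + 0.3476*t^3 + 3.7824*t^2 + 7.3952*t - 0.9686)/(1.21*t^4 - 0.484*t^3 - 3.6036*t^2 + 0.7304*t + 2.7556)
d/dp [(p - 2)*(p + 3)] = 2*p + 1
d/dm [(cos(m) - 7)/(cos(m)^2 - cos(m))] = (sin(m) + 7*sin(m)/cos(m)^2 - 14*tan(m))/(cos(m) - 1)^2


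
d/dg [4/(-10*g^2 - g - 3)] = 4*(20*g + 1)/(10*g^2 + g + 3)^2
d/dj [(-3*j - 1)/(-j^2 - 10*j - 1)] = (3*j^2 + 30*j - 2*(j + 5)*(3*j + 1) + 3)/(j^2 + 10*j + 1)^2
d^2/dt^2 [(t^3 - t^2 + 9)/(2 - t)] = 2*(-t^3 + 6*t^2 - 12*t - 5)/(t^3 - 6*t^2 + 12*t - 8)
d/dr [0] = 0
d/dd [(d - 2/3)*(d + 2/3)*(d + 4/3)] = 3*d^2 + 8*d/3 - 4/9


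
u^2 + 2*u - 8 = (u - 2)*(u + 4)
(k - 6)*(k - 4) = k^2 - 10*k + 24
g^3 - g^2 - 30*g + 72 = (g - 4)*(g - 3)*(g + 6)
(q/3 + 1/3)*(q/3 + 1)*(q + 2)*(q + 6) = q^4/9 + 4*q^3/3 + 47*q^2/9 + 8*q + 4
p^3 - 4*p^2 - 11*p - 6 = (p - 6)*(p + 1)^2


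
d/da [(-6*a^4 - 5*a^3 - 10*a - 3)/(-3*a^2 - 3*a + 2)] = (36*a^5 + 69*a^4 - 18*a^3 - 60*a^2 - 18*a - 29)/(9*a^4 + 18*a^3 - 3*a^2 - 12*a + 4)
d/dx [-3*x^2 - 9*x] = -6*x - 9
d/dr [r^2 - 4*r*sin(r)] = -4*r*cos(r) + 2*r - 4*sin(r)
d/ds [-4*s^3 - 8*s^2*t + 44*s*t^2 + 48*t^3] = -12*s^2 - 16*s*t + 44*t^2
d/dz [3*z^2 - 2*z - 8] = 6*z - 2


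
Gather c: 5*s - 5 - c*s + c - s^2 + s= c*(1 - s) - s^2 + 6*s - 5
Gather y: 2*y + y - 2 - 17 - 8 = 3*y - 27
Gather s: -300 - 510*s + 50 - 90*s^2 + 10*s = -90*s^2 - 500*s - 250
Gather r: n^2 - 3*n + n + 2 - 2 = n^2 - 2*n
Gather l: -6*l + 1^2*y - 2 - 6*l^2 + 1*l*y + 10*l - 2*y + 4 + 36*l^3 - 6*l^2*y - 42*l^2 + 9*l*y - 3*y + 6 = 36*l^3 + l^2*(-6*y - 48) + l*(10*y + 4) - 4*y + 8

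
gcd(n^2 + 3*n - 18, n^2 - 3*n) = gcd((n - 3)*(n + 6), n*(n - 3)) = n - 3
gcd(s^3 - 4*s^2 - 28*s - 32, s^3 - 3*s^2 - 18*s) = 1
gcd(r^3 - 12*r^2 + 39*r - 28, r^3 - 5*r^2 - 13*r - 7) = r - 7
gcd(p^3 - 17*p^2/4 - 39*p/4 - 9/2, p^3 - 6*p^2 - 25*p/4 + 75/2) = p - 6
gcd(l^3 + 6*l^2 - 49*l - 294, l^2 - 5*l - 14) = l - 7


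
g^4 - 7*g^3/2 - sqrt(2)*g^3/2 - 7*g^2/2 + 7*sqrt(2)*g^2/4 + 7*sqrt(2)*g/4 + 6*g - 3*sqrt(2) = (g - 4)*(g - 1)*(g + 3/2)*(g - sqrt(2)/2)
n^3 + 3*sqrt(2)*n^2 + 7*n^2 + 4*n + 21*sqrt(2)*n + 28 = (n + 7)*(n + sqrt(2))*(n + 2*sqrt(2))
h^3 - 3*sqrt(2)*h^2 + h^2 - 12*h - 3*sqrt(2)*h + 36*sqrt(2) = (h - 3)*(h + 4)*(h - 3*sqrt(2))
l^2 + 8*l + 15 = (l + 3)*(l + 5)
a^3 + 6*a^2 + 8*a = a*(a + 2)*(a + 4)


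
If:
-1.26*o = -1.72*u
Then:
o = 1.36507936507937*u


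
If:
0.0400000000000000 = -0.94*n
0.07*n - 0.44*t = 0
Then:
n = -0.04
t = -0.01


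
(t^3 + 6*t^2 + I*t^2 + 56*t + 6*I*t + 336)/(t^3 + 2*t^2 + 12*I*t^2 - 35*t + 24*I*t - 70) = (t^3 + t^2*(6 + I) + t*(56 + 6*I) + 336)/(t^3 + t^2*(2 + 12*I) + t*(-35 + 24*I) - 70)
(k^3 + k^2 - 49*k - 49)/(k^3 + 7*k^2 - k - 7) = (k - 7)/(k - 1)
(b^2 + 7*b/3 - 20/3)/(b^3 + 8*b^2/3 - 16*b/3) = (3*b - 5)/(b*(3*b - 4))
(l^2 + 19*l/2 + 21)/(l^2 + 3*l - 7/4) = 2*(l + 6)/(2*l - 1)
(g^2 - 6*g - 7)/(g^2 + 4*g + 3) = (g - 7)/(g + 3)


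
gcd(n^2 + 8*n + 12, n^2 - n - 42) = n + 6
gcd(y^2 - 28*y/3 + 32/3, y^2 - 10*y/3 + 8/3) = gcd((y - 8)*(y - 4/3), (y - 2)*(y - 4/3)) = y - 4/3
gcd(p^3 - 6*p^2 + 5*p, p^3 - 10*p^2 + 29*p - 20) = p^2 - 6*p + 5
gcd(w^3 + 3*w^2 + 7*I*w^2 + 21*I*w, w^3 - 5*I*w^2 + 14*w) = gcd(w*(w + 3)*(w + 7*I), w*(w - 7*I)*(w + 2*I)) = w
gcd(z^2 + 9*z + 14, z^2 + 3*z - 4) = 1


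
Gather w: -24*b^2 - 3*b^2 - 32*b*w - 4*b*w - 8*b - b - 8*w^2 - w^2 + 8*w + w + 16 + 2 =-27*b^2 - 9*b - 9*w^2 + w*(9 - 36*b) + 18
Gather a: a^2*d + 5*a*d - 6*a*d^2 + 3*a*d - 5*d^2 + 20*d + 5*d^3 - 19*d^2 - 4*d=a^2*d + a*(-6*d^2 + 8*d) + 5*d^3 - 24*d^2 + 16*d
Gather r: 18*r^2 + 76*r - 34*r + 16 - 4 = 18*r^2 + 42*r + 12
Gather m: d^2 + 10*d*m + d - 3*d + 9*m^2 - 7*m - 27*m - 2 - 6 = d^2 - 2*d + 9*m^2 + m*(10*d - 34) - 8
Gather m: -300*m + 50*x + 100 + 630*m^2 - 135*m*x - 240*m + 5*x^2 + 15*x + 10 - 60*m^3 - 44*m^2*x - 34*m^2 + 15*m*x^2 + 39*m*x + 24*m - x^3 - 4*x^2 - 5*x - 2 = -60*m^3 + m^2*(596 - 44*x) + m*(15*x^2 - 96*x - 516) - x^3 + x^2 + 60*x + 108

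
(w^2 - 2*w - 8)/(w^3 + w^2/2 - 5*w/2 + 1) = 2*(w - 4)/(2*w^2 - 3*w + 1)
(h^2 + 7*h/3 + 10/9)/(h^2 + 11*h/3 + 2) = (h + 5/3)/(h + 3)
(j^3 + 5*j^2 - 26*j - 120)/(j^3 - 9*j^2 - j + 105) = (j^2 + 10*j + 24)/(j^2 - 4*j - 21)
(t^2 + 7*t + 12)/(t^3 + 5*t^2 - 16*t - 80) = (t + 3)/(t^2 + t - 20)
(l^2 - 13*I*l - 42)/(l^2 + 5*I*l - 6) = (l^2 - 13*I*l - 42)/(l^2 + 5*I*l - 6)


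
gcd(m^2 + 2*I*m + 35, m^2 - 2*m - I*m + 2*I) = 1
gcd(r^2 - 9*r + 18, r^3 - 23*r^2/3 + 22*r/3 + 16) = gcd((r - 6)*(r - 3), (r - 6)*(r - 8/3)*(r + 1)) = r - 6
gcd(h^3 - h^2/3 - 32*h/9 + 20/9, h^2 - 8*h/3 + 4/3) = h - 2/3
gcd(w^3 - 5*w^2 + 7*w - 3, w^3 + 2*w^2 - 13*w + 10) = w - 1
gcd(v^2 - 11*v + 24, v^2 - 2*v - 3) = v - 3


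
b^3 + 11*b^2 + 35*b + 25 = (b + 1)*(b + 5)^2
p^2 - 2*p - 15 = (p - 5)*(p + 3)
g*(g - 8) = g^2 - 8*g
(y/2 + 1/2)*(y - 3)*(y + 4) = y^3/2 + y^2 - 11*y/2 - 6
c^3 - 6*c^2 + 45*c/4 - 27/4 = (c - 3)*(c - 3/2)^2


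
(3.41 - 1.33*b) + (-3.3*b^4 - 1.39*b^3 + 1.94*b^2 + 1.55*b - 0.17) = -3.3*b^4 - 1.39*b^3 + 1.94*b^2 + 0.22*b + 3.24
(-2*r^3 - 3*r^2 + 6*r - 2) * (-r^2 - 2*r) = 2*r^5 + 7*r^4 - 10*r^2 + 4*r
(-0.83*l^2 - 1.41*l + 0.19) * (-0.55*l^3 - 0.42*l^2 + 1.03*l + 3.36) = 0.4565*l^5 + 1.1241*l^4 - 0.3672*l^3 - 4.3209*l^2 - 4.5419*l + 0.6384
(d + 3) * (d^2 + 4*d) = d^3 + 7*d^2 + 12*d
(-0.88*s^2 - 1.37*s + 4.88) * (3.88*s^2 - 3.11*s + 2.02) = -3.4144*s^4 - 2.5788*s^3 + 21.4175*s^2 - 17.9442*s + 9.8576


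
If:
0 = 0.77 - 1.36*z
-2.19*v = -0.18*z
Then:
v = 0.05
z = 0.57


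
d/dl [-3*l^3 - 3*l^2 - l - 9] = -9*l^2 - 6*l - 1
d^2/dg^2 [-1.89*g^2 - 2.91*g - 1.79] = -3.78000000000000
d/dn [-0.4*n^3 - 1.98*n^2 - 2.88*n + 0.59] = -1.2*n^2 - 3.96*n - 2.88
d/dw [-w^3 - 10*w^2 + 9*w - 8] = -3*w^2 - 20*w + 9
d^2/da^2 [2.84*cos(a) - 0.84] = -2.84*cos(a)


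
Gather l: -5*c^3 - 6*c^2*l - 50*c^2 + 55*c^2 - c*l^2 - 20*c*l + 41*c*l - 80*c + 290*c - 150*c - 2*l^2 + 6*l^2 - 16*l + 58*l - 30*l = -5*c^3 + 5*c^2 + 60*c + l^2*(4 - c) + l*(-6*c^2 + 21*c + 12)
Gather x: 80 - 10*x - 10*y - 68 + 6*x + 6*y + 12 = -4*x - 4*y + 24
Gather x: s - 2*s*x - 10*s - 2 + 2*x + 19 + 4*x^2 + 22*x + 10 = -9*s + 4*x^2 + x*(24 - 2*s) + 27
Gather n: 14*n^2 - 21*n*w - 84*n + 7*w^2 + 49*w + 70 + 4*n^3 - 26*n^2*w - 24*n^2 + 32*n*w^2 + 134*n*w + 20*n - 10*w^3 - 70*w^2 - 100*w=4*n^3 + n^2*(-26*w - 10) + n*(32*w^2 + 113*w - 64) - 10*w^3 - 63*w^2 - 51*w + 70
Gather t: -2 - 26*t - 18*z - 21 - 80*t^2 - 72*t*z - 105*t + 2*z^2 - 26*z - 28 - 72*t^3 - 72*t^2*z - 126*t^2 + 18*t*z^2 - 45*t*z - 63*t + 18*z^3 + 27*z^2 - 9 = -72*t^3 + t^2*(-72*z - 206) + t*(18*z^2 - 117*z - 194) + 18*z^3 + 29*z^2 - 44*z - 60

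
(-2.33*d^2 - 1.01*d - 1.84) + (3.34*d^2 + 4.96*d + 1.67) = 1.01*d^2 + 3.95*d - 0.17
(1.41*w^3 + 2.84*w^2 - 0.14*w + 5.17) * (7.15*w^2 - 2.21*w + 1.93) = 10.0815*w^5 + 17.1899*w^4 - 4.5561*w^3 + 42.7561*w^2 - 11.6959*w + 9.9781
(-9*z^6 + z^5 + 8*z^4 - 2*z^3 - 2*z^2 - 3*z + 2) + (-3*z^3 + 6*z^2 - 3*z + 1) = -9*z^6 + z^5 + 8*z^4 - 5*z^3 + 4*z^2 - 6*z + 3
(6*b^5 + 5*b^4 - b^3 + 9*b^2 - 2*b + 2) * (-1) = -6*b^5 - 5*b^4 + b^3 - 9*b^2 + 2*b - 2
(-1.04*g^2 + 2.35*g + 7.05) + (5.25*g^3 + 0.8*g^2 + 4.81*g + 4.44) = 5.25*g^3 - 0.24*g^2 + 7.16*g + 11.49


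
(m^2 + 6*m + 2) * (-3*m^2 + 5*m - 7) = -3*m^4 - 13*m^3 + 17*m^2 - 32*m - 14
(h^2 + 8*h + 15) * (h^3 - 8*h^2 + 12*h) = h^5 - 37*h^3 - 24*h^2 + 180*h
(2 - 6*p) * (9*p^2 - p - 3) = -54*p^3 + 24*p^2 + 16*p - 6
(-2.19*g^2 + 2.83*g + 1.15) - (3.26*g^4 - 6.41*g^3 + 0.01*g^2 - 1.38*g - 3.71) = -3.26*g^4 + 6.41*g^3 - 2.2*g^2 + 4.21*g + 4.86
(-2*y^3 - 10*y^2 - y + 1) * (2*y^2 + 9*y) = -4*y^5 - 38*y^4 - 92*y^3 - 7*y^2 + 9*y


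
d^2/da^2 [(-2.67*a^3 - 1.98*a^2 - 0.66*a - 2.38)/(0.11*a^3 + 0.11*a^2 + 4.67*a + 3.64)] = (0.0166979999999999*a^6 + 8.181558*a^5 + 18.53808*a^4 - 100.986706*a^3 - 271.90128*a^2 - 212.290932*a - 131.93446)/(0.001331*a^9 + 0.003993*a^8 + 0.173514*a^7 + 0.472505*a^6 + 7.630722*a^5 + 18.548277*a^4 + 117.439139*a^3 + 242.525556*a^2 + 185.626896*a + 48.228544)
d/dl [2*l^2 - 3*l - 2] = 4*l - 3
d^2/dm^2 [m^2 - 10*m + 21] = 2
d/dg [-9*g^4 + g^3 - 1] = g^2*(3 - 36*g)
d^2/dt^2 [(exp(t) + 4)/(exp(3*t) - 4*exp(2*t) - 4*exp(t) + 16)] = 4*(exp(6*t) + 6*exp(5*t) - 36*exp(4*t) + 288*exp(t) + 128)*exp(t)/(exp(9*t) - 12*exp(8*t) + 36*exp(7*t) + 80*exp(6*t) - 528*exp(5*t) + 192*exp(4*t) + 2240*exp(3*t) - 2304*exp(2*t) - 3072*exp(t) + 4096)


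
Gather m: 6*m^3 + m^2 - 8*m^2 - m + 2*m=6*m^3 - 7*m^2 + m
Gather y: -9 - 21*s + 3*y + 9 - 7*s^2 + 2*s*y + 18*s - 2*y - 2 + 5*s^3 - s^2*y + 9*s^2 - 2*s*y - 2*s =5*s^3 + 2*s^2 - 5*s + y*(1 - s^2) - 2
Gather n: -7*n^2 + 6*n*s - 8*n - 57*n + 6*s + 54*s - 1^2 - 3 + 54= -7*n^2 + n*(6*s - 65) + 60*s + 50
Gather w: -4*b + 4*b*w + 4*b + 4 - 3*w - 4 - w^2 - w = -w^2 + w*(4*b - 4)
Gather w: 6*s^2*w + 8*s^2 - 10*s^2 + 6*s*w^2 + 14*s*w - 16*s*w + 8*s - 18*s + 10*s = -2*s^2 + 6*s*w^2 + w*(6*s^2 - 2*s)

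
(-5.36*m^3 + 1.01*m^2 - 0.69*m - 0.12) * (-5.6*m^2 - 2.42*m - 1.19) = 30.016*m^5 + 7.3152*m^4 + 7.7982*m^3 + 1.1399*m^2 + 1.1115*m + 0.1428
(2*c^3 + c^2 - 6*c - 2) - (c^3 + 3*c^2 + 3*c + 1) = c^3 - 2*c^2 - 9*c - 3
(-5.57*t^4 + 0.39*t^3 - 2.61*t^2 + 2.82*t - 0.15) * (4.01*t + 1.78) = -22.3357*t^5 - 8.3507*t^4 - 9.7719*t^3 + 6.6624*t^2 + 4.4181*t - 0.267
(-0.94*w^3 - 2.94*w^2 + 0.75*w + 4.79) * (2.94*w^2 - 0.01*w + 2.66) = -2.7636*w^5 - 8.6342*w^4 - 0.266*w^3 + 6.2547*w^2 + 1.9471*w + 12.7414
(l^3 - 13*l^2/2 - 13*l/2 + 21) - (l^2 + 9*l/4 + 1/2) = l^3 - 15*l^2/2 - 35*l/4 + 41/2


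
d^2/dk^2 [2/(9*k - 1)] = 324/(9*k - 1)^3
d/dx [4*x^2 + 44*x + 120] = 8*x + 44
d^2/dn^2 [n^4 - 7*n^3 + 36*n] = 6*n*(2*n - 7)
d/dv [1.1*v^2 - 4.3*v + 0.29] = 2.2*v - 4.3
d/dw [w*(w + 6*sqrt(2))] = 2*w + 6*sqrt(2)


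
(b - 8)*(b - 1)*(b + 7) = b^3 - 2*b^2 - 55*b + 56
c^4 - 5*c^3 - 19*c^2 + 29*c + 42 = (c - 7)*(c - 2)*(c + 1)*(c + 3)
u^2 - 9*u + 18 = (u - 6)*(u - 3)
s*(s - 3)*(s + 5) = s^3 + 2*s^2 - 15*s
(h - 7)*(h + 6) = h^2 - h - 42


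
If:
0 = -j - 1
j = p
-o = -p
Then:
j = -1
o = -1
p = -1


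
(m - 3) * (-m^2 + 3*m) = -m^3 + 6*m^2 - 9*m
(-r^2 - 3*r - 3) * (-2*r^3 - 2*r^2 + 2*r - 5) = 2*r^5 + 8*r^4 + 10*r^3 + 5*r^2 + 9*r + 15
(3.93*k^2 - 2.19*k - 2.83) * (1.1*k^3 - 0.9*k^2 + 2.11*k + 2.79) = 4.323*k^5 - 5.946*k^4 + 7.1503*k^3 + 8.8908*k^2 - 12.0814*k - 7.8957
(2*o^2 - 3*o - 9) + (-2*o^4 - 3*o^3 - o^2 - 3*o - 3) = -2*o^4 - 3*o^3 + o^2 - 6*o - 12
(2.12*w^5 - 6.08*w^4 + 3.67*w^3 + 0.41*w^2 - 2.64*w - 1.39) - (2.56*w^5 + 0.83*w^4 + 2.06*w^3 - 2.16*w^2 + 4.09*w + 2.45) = -0.44*w^5 - 6.91*w^4 + 1.61*w^3 + 2.57*w^2 - 6.73*w - 3.84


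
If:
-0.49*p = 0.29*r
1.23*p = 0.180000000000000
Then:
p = 0.15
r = -0.25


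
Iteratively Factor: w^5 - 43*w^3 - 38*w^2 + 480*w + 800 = (w + 2)*(w^4 - 2*w^3 - 39*w^2 + 40*w + 400) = (w + 2)*(w + 4)*(w^3 - 6*w^2 - 15*w + 100) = (w - 5)*(w + 2)*(w + 4)*(w^2 - w - 20) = (w - 5)*(w + 2)*(w + 4)^2*(w - 5)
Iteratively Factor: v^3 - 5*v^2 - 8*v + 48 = (v + 3)*(v^2 - 8*v + 16) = (v - 4)*(v + 3)*(v - 4)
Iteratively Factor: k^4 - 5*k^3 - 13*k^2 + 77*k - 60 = (k - 5)*(k^3 - 13*k + 12) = (k - 5)*(k - 1)*(k^2 + k - 12) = (k - 5)*(k - 1)*(k + 4)*(k - 3)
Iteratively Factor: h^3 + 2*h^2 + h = (h + 1)*(h^2 + h) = (h + 1)^2*(h)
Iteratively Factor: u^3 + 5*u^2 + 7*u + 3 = (u + 3)*(u^2 + 2*u + 1) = (u + 1)*(u + 3)*(u + 1)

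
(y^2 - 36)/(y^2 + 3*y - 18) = (y - 6)/(y - 3)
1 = 1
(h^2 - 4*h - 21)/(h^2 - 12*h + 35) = (h + 3)/(h - 5)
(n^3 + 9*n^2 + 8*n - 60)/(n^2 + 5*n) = n + 4 - 12/n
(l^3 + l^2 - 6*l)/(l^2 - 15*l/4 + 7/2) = 4*l*(l + 3)/(4*l - 7)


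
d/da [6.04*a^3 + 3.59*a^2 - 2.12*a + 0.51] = 18.12*a^2 + 7.18*a - 2.12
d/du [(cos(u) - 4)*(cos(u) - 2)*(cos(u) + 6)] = (28 - 3*cos(u)^2)*sin(u)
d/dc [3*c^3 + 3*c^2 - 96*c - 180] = 9*c^2 + 6*c - 96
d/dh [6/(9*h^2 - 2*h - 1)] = 12*(1 - 9*h)/(-9*h^2 + 2*h + 1)^2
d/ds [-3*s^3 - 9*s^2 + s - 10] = -9*s^2 - 18*s + 1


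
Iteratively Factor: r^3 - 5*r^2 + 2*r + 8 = (r - 2)*(r^2 - 3*r - 4) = (r - 4)*(r - 2)*(r + 1)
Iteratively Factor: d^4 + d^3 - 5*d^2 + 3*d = (d - 1)*(d^3 + 2*d^2 - 3*d) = (d - 1)*(d + 3)*(d^2 - d) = d*(d - 1)*(d + 3)*(d - 1)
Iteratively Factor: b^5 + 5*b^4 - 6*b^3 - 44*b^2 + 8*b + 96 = (b + 2)*(b^4 + 3*b^3 - 12*b^2 - 20*b + 48) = (b + 2)*(b + 4)*(b^3 - b^2 - 8*b + 12) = (b + 2)*(b + 3)*(b + 4)*(b^2 - 4*b + 4) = (b - 2)*(b + 2)*(b + 3)*(b + 4)*(b - 2)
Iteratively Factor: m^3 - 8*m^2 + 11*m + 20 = (m - 4)*(m^2 - 4*m - 5) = (m - 5)*(m - 4)*(m + 1)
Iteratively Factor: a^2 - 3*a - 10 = (a + 2)*(a - 5)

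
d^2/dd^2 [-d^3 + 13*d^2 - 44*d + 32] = 26 - 6*d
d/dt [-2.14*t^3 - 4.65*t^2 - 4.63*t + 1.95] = -6.42*t^2 - 9.3*t - 4.63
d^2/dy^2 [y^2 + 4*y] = 2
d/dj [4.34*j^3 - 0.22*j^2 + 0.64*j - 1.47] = 13.02*j^2 - 0.44*j + 0.64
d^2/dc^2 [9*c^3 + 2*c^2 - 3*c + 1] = 54*c + 4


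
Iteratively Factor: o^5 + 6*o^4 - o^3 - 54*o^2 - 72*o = (o + 2)*(o^4 + 4*o^3 - 9*o^2 - 36*o) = (o + 2)*(o + 4)*(o^3 - 9*o) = (o + 2)*(o + 3)*(o + 4)*(o^2 - 3*o) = (o - 3)*(o + 2)*(o + 3)*(o + 4)*(o)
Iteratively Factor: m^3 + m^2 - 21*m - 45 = (m + 3)*(m^2 - 2*m - 15) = (m + 3)^2*(m - 5)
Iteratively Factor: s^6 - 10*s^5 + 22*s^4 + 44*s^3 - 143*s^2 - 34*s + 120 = (s + 1)*(s^5 - 11*s^4 + 33*s^3 + 11*s^2 - 154*s + 120) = (s - 1)*(s + 1)*(s^4 - 10*s^3 + 23*s^2 + 34*s - 120) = (s - 3)*(s - 1)*(s + 1)*(s^3 - 7*s^2 + 2*s + 40) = (s - 4)*(s - 3)*(s - 1)*(s + 1)*(s^2 - 3*s - 10) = (s - 5)*(s - 4)*(s - 3)*(s - 1)*(s + 1)*(s + 2)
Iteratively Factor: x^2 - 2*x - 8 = (x - 4)*(x + 2)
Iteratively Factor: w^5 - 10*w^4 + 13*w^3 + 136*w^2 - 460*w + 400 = (w - 2)*(w^4 - 8*w^3 - 3*w^2 + 130*w - 200) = (w - 5)*(w - 2)*(w^3 - 3*w^2 - 18*w + 40) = (w - 5)^2*(w - 2)*(w^2 + 2*w - 8) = (w - 5)^2*(w - 2)^2*(w + 4)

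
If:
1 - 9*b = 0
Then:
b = 1/9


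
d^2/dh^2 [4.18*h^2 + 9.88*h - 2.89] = 8.36000000000000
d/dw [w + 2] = 1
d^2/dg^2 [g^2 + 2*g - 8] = 2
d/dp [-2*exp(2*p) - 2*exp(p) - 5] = (-4*exp(p) - 2)*exp(p)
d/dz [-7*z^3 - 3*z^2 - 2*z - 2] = -21*z^2 - 6*z - 2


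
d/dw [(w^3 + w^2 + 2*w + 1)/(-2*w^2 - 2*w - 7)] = (-2*w^4 - 4*w^3 - 19*w^2 - 10*w - 12)/(4*w^4 + 8*w^3 + 32*w^2 + 28*w + 49)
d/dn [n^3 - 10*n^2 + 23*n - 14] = 3*n^2 - 20*n + 23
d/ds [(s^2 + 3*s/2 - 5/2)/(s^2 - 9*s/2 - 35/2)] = -6/(s^2 - 14*s + 49)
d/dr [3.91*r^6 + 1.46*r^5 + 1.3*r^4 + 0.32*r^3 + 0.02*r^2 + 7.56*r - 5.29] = 23.46*r^5 + 7.3*r^4 + 5.2*r^3 + 0.96*r^2 + 0.04*r + 7.56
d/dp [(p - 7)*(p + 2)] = 2*p - 5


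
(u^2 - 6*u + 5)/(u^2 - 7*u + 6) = (u - 5)/(u - 6)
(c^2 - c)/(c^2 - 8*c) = (c - 1)/(c - 8)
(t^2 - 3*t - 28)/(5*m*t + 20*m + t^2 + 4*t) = (t - 7)/(5*m + t)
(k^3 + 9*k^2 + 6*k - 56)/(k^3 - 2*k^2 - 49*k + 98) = (k + 4)/(k - 7)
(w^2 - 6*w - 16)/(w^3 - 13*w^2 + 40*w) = (w + 2)/(w*(w - 5))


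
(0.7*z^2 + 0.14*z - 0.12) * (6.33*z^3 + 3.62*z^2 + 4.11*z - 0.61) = 4.431*z^5 + 3.4202*z^4 + 2.6242*z^3 - 0.286*z^2 - 0.5786*z + 0.0732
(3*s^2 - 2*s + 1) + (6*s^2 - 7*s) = 9*s^2 - 9*s + 1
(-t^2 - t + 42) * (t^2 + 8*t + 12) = -t^4 - 9*t^3 + 22*t^2 + 324*t + 504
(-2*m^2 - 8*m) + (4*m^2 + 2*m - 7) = 2*m^2 - 6*m - 7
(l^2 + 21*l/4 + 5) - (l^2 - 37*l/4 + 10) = 29*l/2 - 5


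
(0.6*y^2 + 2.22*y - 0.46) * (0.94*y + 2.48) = 0.564*y^3 + 3.5748*y^2 + 5.0732*y - 1.1408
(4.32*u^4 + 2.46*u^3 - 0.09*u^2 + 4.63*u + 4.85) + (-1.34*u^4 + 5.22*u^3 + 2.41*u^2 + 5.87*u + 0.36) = 2.98*u^4 + 7.68*u^3 + 2.32*u^2 + 10.5*u + 5.21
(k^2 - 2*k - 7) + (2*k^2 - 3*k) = 3*k^2 - 5*k - 7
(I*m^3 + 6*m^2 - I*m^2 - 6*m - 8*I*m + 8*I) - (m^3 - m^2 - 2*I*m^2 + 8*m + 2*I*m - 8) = -m^3 + I*m^3 + 7*m^2 + I*m^2 - 14*m - 10*I*m + 8 + 8*I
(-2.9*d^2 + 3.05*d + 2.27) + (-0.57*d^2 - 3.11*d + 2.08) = -3.47*d^2 - 0.0600000000000001*d + 4.35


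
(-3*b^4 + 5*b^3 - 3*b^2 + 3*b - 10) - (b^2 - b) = -3*b^4 + 5*b^3 - 4*b^2 + 4*b - 10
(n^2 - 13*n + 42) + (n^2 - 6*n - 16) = 2*n^2 - 19*n + 26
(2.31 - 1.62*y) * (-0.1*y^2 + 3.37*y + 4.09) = 0.162*y^3 - 5.6904*y^2 + 1.1589*y + 9.4479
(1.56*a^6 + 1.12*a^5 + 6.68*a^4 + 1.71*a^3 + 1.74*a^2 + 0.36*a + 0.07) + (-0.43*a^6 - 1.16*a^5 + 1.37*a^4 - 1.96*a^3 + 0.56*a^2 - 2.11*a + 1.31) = 1.13*a^6 - 0.0399999999999998*a^5 + 8.05*a^4 - 0.25*a^3 + 2.3*a^2 - 1.75*a + 1.38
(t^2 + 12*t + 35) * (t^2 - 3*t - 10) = t^4 + 9*t^3 - 11*t^2 - 225*t - 350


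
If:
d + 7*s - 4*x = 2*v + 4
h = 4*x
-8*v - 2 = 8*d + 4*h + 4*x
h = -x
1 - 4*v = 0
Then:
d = -1/2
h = 0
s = 5/7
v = 1/4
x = 0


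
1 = 1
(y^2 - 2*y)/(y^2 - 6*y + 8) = y/(y - 4)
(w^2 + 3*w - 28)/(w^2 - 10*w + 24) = (w + 7)/(w - 6)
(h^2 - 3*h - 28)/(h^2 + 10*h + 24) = (h - 7)/(h + 6)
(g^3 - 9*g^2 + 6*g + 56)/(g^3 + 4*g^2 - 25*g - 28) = (g^2 - 5*g - 14)/(g^2 + 8*g + 7)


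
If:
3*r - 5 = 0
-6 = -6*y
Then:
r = 5/3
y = 1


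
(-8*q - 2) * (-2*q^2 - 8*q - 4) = 16*q^3 + 68*q^2 + 48*q + 8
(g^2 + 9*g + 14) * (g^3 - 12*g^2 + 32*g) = g^5 - 3*g^4 - 62*g^3 + 120*g^2 + 448*g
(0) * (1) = 0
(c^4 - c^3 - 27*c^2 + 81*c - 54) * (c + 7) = c^5 + 6*c^4 - 34*c^3 - 108*c^2 + 513*c - 378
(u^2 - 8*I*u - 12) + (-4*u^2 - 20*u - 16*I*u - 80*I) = -3*u^2 - 20*u - 24*I*u - 12 - 80*I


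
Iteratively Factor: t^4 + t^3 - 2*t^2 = (t)*(t^3 + t^2 - 2*t) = t^2*(t^2 + t - 2) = t^2*(t - 1)*(t + 2)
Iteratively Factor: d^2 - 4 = (d - 2)*(d + 2)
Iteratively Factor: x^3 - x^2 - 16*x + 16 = (x - 1)*(x^2 - 16) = (x - 1)*(x + 4)*(x - 4)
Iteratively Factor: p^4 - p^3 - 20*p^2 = (p)*(p^3 - p^2 - 20*p) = p*(p + 4)*(p^2 - 5*p) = p^2*(p + 4)*(p - 5)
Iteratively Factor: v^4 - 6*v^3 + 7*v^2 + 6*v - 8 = (v - 1)*(v^3 - 5*v^2 + 2*v + 8) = (v - 1)*(v + 1)*(v^2 - 6*v + 8) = (v - 4)*(v - 1)*(v + 1)*(v - 2)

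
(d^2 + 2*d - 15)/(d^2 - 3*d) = (d + 5)/d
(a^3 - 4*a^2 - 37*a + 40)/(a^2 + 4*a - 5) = a - 8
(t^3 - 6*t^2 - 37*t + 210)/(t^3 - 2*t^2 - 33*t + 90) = (t - 7)/(t - 3)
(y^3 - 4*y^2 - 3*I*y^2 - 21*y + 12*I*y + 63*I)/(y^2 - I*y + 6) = (y^2 - 4*y - 21)/(y + 2*I)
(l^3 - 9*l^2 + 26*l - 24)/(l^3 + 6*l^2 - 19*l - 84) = (l^2 - 5*l + 6)/(l^2 + 10*l + 21)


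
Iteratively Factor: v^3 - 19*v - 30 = (v + 2)*(v^2 - 2*v - 15) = (v - 5)*(v + 2)*(v + 3)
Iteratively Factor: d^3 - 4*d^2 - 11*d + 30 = (d - 5)*(d^2 + d - 6) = (d - 5)*(d + 3)*(d - 2)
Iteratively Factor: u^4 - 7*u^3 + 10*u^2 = (u - 5)*(u^3 - 2*u^2) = u*(u - 5)*(u^2 - 2*u) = u^2*(u - 5)*(u - 2)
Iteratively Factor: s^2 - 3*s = (s)*(s - 3)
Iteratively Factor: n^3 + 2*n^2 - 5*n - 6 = (n - 2)*(n^2 + 4*n + 3) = (n - 2)*(n + 3)*(n + 1)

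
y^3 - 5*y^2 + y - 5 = (y - 5)*(y - I)*(y + I)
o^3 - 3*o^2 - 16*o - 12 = (o - 6)*(o + 1)*(o + 2)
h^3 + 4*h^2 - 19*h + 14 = (h - 2)*(h - 1)*(h + 7)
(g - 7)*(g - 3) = g^2 - 10*g + 21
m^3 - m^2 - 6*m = m*(m - 3)*(m + 2)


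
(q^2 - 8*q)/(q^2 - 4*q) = (q - 8)/(q - 4)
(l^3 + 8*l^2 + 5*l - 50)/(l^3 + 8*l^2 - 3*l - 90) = (l^2 + 3*l - 10)/(l^2 + 3*l - 18)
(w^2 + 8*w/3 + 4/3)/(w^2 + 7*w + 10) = (w + 2/3)/(w + 5)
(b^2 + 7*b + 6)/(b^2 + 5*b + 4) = (b + 6)/(b + 4)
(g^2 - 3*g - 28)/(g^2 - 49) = (g + 4)/(g + 7)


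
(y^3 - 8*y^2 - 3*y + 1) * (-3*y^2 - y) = -3*y^5 + 23*y^4 + 17*y^3 - y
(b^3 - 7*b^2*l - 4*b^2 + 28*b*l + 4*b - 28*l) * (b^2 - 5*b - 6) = b^5 - 7*b^4*l - 9*b^4 + 63*b^3*l + 18*b^3 - 126*b^2*l + 4*b^2 - 28*b*l - 24*b + 168*l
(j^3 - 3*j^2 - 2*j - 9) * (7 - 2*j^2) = -2*j^5 + 6*j^4 + 11*j^3 - 3*j^2 - 14*j - 63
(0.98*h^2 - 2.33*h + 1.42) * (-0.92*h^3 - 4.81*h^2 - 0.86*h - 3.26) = -0.9016*h^5 - 2.5702*h^4 + 9.0581*h^3 - 8.0212*h^2 + 6.3746*h - 4.6292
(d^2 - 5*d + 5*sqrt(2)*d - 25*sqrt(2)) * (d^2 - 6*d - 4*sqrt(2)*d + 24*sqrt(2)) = d^4 - 11*d^3 + sqrt(2)*d^3 - 11*sqrt(2)*d^2 - 10*d^2 + 30*sqrt(2)*d + 440*d - 1200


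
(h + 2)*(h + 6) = h^2 + 8*h + 12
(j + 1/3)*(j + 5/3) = j^2 + 2*j + 5/9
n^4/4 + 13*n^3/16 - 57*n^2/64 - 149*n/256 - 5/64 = (n/4 + 1)*(n - 5/4)*(n + 1/4)^2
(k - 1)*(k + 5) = k^2 + 4*k - 5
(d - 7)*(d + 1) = d^2 - 6*d - 7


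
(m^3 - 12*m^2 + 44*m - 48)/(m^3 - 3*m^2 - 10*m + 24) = (m - 6)/(m + 3)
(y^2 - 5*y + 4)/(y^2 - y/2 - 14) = 2*(y - 1)/(2*y + 7)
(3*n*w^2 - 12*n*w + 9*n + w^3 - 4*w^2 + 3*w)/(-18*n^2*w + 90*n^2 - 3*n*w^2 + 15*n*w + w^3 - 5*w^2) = (w^2 - 4*w + 3)/(-6*n*w + 30*n + w^2 - 5*w)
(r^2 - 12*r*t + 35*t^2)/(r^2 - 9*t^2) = (r^2 - 12*r*t + 35*t^2)/(r^2 - 9*t^2)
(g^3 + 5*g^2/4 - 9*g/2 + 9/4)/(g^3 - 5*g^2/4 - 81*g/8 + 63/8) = 2*(g - 1)/(2*g - 7)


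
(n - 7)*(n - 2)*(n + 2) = n^3 - 7*n^2 - 4*n + 28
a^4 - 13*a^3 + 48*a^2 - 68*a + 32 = (a - 8)*(a - 2)^2*(a - 1)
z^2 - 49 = (z - 7)*(z + 7)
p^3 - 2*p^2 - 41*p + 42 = (p - 7)*(p - 1)*(p + 6)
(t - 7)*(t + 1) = t^2 - 6*t - 7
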